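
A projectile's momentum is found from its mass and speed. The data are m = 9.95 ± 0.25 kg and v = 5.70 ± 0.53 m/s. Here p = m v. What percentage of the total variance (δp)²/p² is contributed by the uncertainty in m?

(δp/p)² = (1·δm/m)² + (1·δv/v)²
  m term: (1×0.0251)² = 0.000631
  v term: (1×0.0930)² = 0.00865
Total = 0.00928. Share from m = 0.000631/0.00928 = 0.0680.

6.80%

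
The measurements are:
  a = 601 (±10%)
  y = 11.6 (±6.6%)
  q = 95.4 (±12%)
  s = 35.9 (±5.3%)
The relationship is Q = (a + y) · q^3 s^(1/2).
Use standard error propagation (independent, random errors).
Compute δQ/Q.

0.374

Let u = a + y = 613. δu = √(δa² + δy²) = √(3610 + 0.586) = 60.1, so δu/u = 0.0981.
Q is then a monomial in u, q, s:
δQ/Q = √((δu/u)² + (3·δq/q)² + (½·δs/s)²) = √(0.00963 + 0.130 + 0.000702) = 0.374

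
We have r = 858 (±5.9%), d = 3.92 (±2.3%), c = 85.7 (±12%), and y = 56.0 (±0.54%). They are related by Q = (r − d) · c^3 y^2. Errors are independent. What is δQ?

Let u = r − d = 854. δu = √(δr² + δd²) = √(2560 + 0.00813) = 50.6, so δu/u = 0.0593.
Q is then a monomial in u, c, y:
δQ/Q = √((δu/u)² + (3·δc/c)² + (2·δy/y)²) = √(0.00351 + 0.130 + 0.000117) = 0.365
Q = 1.69e+12, so δQ = 0.365 × 1.69e+12 = 6.15e+11.

6.15e+11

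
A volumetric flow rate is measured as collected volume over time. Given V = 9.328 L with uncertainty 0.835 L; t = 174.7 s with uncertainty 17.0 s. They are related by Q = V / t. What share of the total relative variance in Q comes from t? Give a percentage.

(δQ/Q)² = (1·δV/V)² + (-1·δt/t)²
  V term: (1×0.0895)² = 0.00801
  t term: (-1×0.0973)² = 0.00947
Total = 0.0175. Share from t = 0.00947/0.0175 = 0.542.

54.2%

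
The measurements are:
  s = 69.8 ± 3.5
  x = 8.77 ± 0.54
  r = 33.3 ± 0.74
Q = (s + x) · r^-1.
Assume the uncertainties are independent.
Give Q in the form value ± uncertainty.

Let u = s + x = 78.6. δu = √(δs² + δx²) = √(12.2 + 0.292) = 3.54, so δu/u = 0.0451.
Q is then a monomial in u, r:
δQ/Q = √((δu/u)² + (-1·δr/r)²) = √(0.00203 + 0.000494) = 0.0503
Q = 2.36, so δQ = 0.0503 × 2.36 = 0.119.

2.36 ± 0.119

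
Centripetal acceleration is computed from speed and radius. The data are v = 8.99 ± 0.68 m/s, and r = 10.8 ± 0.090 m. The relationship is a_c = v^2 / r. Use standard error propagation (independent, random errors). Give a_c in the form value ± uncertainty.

7.48 ± 1.13 m/s^2

a_c is a product of powers, so relative uncertainties combine in quadrature:
  (2·δv/v)² = (2×0.0756)² = 0.0229;  (-1·δr/r)² = (-1×0.00833)² = 6.94e-05
δa_c/a_c = √(0.0230) = 0.152
a_c = 7.48 m/s^2, so δa_c = 0.152 × 7.48 = 1.13 m/s^2.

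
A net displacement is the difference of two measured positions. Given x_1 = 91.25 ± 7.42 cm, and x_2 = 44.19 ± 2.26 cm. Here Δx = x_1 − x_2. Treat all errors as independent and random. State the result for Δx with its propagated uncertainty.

Absolute uncertainties add in quadrature for a linear combination:
  (δx_1)² = 55.1;  (δx_2)² = 5.11
δΔx = √(60.2) = 7.76 cm
Δx = 47.06 cm.

47.06 ± 7.76 cm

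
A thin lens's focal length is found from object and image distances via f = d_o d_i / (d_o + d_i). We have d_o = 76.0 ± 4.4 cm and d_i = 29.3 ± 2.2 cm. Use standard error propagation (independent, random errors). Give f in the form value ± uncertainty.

∂f/∂d_o = (d_i/(d_o+d_i))² = 0.0774;  ∂f/∂d_i = (d_o/(d_o+d_i))² = 0.521
δf = √((∂f/∂d_o · δd_o)² + (∂f/∂d_i · δd_i)²) = √(0.116 + 1.31) = 1.20 cm
f = 21.1 cm.

21.1 ± 1.20 cm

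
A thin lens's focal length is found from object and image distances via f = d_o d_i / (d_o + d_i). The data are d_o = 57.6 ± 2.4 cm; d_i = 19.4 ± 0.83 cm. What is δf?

0.489 cm

∂f/∂d_o = (d_i/(d_o+d_i))² = 0.0635;  ∂f/∂d_i = (d_o/(d_o+d_i))² = 0.560
δf = √((∂f/∂d_o · δd_o)² + (∂f/∂d_i · δd_i)²) = √(0.0232 + 0.216) = 0.489 cm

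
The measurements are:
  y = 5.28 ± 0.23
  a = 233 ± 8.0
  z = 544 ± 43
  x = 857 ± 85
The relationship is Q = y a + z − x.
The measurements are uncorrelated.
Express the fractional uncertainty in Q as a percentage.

12.8%

Let p = y·a = 1230. δp/p = √((1·δy/y)² + (1·δa/a)²) = √(0.00190 + 0.00118) = 0.0555, so δp = 68.2.
Q = p + z − x: δQ = √(δp² + δz² + δx²) = √(4660 + 1850 + 7220) = 117
Q = 917, so δQ/Q = 117/917 = 0.128.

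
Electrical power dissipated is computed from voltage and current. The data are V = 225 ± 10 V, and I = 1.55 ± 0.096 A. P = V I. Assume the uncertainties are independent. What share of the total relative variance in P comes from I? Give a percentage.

66.0%

(δP/P)² = (1·δV/V)² + (1·δI/I)²
  V term: (1×0.0444)² = 0.00198
  I term: (1×0.0619)² = 0.00384
Total = 0.00581. Share from I = 0.00384/0.00581 = 0.660.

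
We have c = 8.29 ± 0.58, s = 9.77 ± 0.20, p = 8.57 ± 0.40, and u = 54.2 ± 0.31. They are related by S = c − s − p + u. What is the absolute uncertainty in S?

0.795

S is a linear combination, so absolute uncertainties add in quadrature:
  (δc)² = 0.336;  (δs)² = 0.0400;  (δp)² = 0.160;  (δu)² = 0.0961
δS = √(0.633) = 0.795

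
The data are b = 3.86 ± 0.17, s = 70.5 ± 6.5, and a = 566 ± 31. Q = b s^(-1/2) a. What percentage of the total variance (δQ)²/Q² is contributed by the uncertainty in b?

27.5%

(δQ/Q)² = (1·δb/b)² + (−½·δs/s)² + (1·δa/a)²
  b term: (1×0.0440)² = 0.00194
  s term: (-0.5×0.0922)² = 0.00213
  a term: (1×0.0548)² = 0.00300
Total = 0.00706. Share from b = 0.00194/0.00706 = 0.275.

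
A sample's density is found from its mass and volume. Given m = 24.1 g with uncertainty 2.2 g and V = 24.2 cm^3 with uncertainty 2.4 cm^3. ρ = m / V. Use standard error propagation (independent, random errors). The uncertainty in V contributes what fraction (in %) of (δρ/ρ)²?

54.1%

(δρ/ρ)² = (1·δm/m)² + (-1·δV/V)²
  m term: (1×0.0913)² = 0.00833
  V term: (-1×0.0992)² = 0.00984
Total = 0.0182. Share from V = 0.00984/0.0182 = 0.541.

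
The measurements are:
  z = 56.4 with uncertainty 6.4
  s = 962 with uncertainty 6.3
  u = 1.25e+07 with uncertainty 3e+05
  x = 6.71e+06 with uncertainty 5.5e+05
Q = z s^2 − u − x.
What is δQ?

Let p = z·s^2 = 5.22e+07. δp/p = √((1·δz/z)² + (2·δs/s)²) = √(0.0129 + 0.000172) = 0.114, so δp = 5.96e+06.
Q = p − u − x: δQ = √(δp² + δu² + δx²) = √(3.55e+13 + 9e+10 + 3.02e+11) = 5.99e+06

5.99e+06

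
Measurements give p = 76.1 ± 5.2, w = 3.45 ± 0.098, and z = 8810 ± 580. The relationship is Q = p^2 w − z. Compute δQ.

2850

Let h = p^2·w = 20000. δh/h = √((2·δp/p)² + (1·δw/w)²) = √(0.0187 + 0.000807) = 0.140, so δh = 2790.
Q = h − z: δQ = √(δh² + δz²) = √(7.78e+06 + 3.36e+05) = 2850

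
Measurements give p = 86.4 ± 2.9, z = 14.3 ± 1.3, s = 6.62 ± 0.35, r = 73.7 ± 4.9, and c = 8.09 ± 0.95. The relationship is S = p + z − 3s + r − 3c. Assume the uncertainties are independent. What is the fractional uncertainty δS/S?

Sums and differences: (δS)² = Σ (cᵢ δxᵢ)².
  (δp)² = 8.41;  (δz)² = 1.69;  (3·δs)² = 1.10;  (δr)² = 24.0;  (3·δc)² = 8.12
δS = √(43.3) = 6.58
S = 130, so δS/S = 6.58/130 = 0.0505.

0.0505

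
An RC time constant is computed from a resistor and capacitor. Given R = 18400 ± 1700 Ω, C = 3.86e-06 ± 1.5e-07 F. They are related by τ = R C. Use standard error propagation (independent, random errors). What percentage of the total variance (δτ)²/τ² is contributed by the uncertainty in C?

(δτ/τ)² = (1·δR/R)² + (1·δC/C)²
  R term: (1×0.0924)² = 0.00854
  C term: (1×0.0389)² = 0.00151
Total = 0.0100. Share from C = 0.00151/0.0100 = 0.150.

15.0%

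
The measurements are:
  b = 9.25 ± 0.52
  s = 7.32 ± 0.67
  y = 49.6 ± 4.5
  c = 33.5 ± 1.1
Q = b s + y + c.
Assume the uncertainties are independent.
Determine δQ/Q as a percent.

Let p = b·s = 67.7. δp/p = √((1·δb/b)² + (1·δs/s)²) = √(0.00316 + 0.00838) = 0.107, so δp = 7.27.
Q = p + y + c: δQ = √(δp² + δy² + δc²) = √(52.9 + 20.2 + 1.21) = 8.62
Q = 151, so δQ/Q = 8.62/151 = 0.0572.

5.72%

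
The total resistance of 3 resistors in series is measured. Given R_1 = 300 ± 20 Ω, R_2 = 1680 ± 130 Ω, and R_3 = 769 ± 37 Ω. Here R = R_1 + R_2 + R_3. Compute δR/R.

Each term contributes (cᵢ δxᵢ)² to (δR)²:
  (δR_1)² = 400;  (δR_2)² = 16900;  (δR_3)² = 1370
δR = √(18700) = 137 Ω
R = 2750 Ω, so δR/R = 137/2750 = 0.0497.

0.0497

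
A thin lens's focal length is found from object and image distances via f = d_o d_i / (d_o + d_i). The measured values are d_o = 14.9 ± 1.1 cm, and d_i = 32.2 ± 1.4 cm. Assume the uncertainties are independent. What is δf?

0.533 cm

∂f/∂d_o = (d_i/(d_o+d_i))² = 0.467;  ∂f/∂d_i = (d_o/(d_o+d_i))² = 0.100
δf = √((∂f/∂d_o · δd_o)² + (∂f/∂d_i · δd_i)²) = √(0.264 + 0.0196) = 0.533 cm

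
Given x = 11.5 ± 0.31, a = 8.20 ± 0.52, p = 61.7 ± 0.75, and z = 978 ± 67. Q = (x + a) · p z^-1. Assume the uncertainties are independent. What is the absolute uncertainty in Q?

0.0945

Let u = x + a = 19.7. δu = √(δx² + δa²) = √(0.0961 + 0.270) = 0.605, so δu/u = 0.0307.
Q is then a monomial in u, p, z:
δQ/Q = √((δu/u)² + (1·δp/p)² + (-1·δz/z)²) = √(0.000944 + 0.000148 + 0.00469) = 0.0761
Q = 1.24, so δQ = 0.0761 × 1.24 = 0.0945.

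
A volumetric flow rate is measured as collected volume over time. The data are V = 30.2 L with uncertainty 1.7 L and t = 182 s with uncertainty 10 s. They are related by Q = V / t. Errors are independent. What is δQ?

Q is a product of powers, so relative uncertainties combine in quadrature:
  (1·δV/V)² = (1×0.0563)² = 0.00317;  (-1·δt/t)² = (-1×0.0549)² = 0.00302
δQ/Q = √(0.00619) = 0.0787
Q = 0.166 L/s, so δQ = 0.0787 × 0.166 = 0.0131 L/s.

0.0131 L/s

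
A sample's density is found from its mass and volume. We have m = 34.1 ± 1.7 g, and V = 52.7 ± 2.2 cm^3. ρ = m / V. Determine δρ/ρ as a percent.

Since ρ is a product/quotient, work with relative uncertainties:
  (1·δm/m)² = (1×0.0499)² = 0.00249;  (-1·δV/V)² = (-1×0.0417)² = 0.00174
δρ/ρ = √(0.00423) = 0.0650

6.50%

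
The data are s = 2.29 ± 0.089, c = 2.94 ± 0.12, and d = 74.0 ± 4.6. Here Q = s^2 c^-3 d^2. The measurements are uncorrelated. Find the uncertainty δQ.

Products/powers → add relative errors in quadrature, weighted by exponent:
  (2·δs/s)² = (2×0.0389)² = 0.00604;  (-3·δc/c)² = (-3×0.0408)² = 0.0150;  (2·δd/d)² = (2×0.0622)² = 0.0155
δQ/Q = √(0.0365) = 0.191
Q = 1130, so δQ = 0.191 × 1130 = 216.

216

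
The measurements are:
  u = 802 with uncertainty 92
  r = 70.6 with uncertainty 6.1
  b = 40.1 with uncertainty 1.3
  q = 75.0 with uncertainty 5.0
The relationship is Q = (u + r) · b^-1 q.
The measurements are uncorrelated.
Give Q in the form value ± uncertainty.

1630 ± 211

Let w = u + r = 873. δw = √(δu² + δr²) = √(8460 + 37.2) = 92.2, so δw/w = 0.106.
Q is then a monomial in w, b, q:
δQ/Q = √((δw/w)² + (-1·δb/b)² + (1·δq/q)²) = √(0.0112 + 0.00105 + 0.00444) = 0.129
Q = 1630, so δQ = 0.129 × 1630 = 211.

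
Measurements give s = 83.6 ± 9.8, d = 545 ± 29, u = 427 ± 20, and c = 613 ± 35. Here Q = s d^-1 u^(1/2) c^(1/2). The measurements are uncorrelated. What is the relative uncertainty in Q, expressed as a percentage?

Since Q is a product/quotient, work with relative uncertainties:
  (1·δs/s)² = (1×0.117)² = 0.0137;  (-1·δd/d)² = (-1×0.0532)² = 0.00283;  (½·δu/u)² = (0.5×0.0468)² = 0.000548;  (½·δc/c)² = (0.5×0.0571)² = 0.000815
δQ/Q = √(0.0179) = 0.134

13.4%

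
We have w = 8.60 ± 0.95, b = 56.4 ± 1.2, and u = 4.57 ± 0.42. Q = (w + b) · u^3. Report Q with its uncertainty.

Let h = w + b = 65.0. δh = √(δw² + δb²) = √(0.902 + 1.44) = 1.53, so δh/h = 0.0235.
Q is then a monomial in h, u:
δQ/Q = √((δh/h)² + (3·δu/u)²) = √(0.000554 + 0.0760) = 0.277
Q = 6200, so δQ = 0.277 × 6200 = 1720.

6200 ± 1720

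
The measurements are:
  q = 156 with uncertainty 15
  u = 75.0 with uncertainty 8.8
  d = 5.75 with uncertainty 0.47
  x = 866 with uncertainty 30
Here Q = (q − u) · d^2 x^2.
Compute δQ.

5.6e+08

Let w = q − u = 81.0. δw = √(δq² + δu²) = √(225 + 77.4) = 17.4, so δw/w = 0.215.
Q is then a monomial in w, d, x:
δQ/Q = √((δw/w)² + (2·δd/d)² + (2·δx/x)²) = √(0.0461 + 0.0267 + 0.00480) = 0.279
Q = 2.01e+09, so δQ = 0.279 × 2.01e+09 = 5.6e+08.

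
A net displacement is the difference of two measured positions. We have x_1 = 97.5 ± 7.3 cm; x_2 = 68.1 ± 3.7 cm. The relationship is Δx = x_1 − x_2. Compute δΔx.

Each term contributes (cᵢ δxᵢ)² to (δΔx)²:
  (δx_1)² = 53.3;  (δx_2)² = 13.7
δΔx = √(67.0) = 8.18 cm

8.18 cm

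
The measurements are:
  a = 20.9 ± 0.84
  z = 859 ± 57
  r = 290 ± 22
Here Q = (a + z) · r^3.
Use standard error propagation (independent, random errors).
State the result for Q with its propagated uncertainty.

(2.15 ± 0.508) × 10^10

Let u = a + z = 880. δu = √(δa² + δz²) = √(0.706 + 3250) = 57.0, so δu/u = 0.0648.
Q is then a monomial in u, r:
δQ/Q = √((δu/u)² + (3·δr/r)²) = √(0.00420 + 0.0518) = 0.237
Q = 2.15e+10, so δQ = 0.237 × 2.15e+10 = 5.08e+09.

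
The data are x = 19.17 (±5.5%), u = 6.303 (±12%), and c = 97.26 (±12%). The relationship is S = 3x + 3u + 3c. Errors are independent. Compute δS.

Absolute uncertainties add in quadrature for a linear combination:
  (3·δx)² = 10.0;  (3·δu)² = 5.15;  (3·δc)² = 1230
δS = √(1240) = 35.2

35.2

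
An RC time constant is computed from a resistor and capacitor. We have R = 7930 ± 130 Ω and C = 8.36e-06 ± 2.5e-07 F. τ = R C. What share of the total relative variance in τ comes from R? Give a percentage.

23.1%

(δτ/τ)² = (1·δR/R)² + (1·δC/C)²
  R term: (1×0.0164)² = 0.000269
  C term: (1×0.0299)² = 0.000894
Total = 0.00116. Share from R = 0.000269/0.00116 = 0.231.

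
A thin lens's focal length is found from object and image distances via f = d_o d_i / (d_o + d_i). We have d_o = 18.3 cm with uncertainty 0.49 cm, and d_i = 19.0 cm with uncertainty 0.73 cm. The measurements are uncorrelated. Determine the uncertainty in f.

∂f/∂d_o = (d_i/(d_o+d_i))² = 0.259;  ∂f/∂d_i = (d_o/(d_o+d_i))² = 0.241
δf = √((∂f/∂d_o · δd_o)² + (∂f/∂d_i · δd_i)²) = √(0.0162 + 0.0309) = 0.217 cm

0.217 cm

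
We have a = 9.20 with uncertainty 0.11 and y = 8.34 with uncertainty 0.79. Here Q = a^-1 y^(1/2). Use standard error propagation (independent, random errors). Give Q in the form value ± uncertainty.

Each factor contributes (exponent × relative error)² to (δQ/Q)²:
  (-1·δa/a)² = (-1×0.0120)² = 0.000143;  (½·δy/y)² = (0.5×0.0947)² = 0.00224
δQ/Q = √(0.00239) = 0.0488
Q = 0.314, so δQ = 0.0488 × 0.314 = 0.0153.

0.314 ± 0.0153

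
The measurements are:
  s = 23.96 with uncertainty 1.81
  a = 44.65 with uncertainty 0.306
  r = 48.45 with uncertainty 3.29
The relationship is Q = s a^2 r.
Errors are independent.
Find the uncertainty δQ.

2.37e+05

Since Q is a product/quotient, work with relative uncertainties:
  (1·δs/s)² = (1×0.0755)² = 0.00571;  (2·δa/a)² = (2×0.00685)² = 0.000188;  (1·δr/r)² = (1×0.0679)² = 0.00461
δQ/Q = √(0.0105) = 0.102
Q = 2.314e+06, so δQ = 0.102 × 2.314e+06 = 2.37e+05.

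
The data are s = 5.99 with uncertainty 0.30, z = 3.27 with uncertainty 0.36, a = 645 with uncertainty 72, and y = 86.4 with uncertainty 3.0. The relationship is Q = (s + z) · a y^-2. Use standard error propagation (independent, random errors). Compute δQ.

0.113

Let u = s + z = 9.26. δu = √(δs² + δz²) = √(0.0900 + 0.130) = 0.469, so δu/u = 0.0506.
Q is then a monomial in u, a, y:
δQ/Q = √((δu/u)² + (1·δa/a)² + (-2·δy/y)²) = √(0.00256 + 0.0125 + 0.00482) = 0.141
Q = 0.800, so δQ = 0.141 × 0.800 = 0.113.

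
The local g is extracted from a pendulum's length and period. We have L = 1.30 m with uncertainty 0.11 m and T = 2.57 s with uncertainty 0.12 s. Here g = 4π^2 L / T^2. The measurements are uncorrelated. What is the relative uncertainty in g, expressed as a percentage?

12.6%

For a monomial g ∝ L, T^-2, fractional errors add in quadrature:
  (1·δL/L)² = (1×0.0846)² = 0.00716;  (-2·δT/T)² = (-2×0.0467)² = 0.00872
δg/g = √(0.0159) = 0.126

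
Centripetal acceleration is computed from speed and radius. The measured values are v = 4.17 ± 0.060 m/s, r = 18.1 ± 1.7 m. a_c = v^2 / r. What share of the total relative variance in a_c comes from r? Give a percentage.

(δa_c/a_c)² = (2·δv/v)² + (-1·δr/r)²
  v term: (2×0.0144)² = 0.000828
  r term: (-1×0.0939)² = 0.00882
Total = 0.00965. Share from r = 0.00882/0.00965 = 0.914.

91.4%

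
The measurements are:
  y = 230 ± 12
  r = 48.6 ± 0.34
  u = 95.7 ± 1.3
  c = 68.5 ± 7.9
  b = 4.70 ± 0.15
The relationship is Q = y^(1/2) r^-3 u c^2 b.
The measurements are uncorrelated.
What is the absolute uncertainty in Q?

Each factor contributes (exponent × relative error)² to (δQ/Q)²:
  (½·δy/y)² = (0.5×0.0522)² = 0.000681;  (-3·δr/r)² = (-3×0.00700)² = 0.000440;  (1·δu/u)² = (1×0.0136)² = 0.000185;  (2·δc/c)² = (2×0.115)² = 0.0532;  (1·δb/b)² = (1×0.0319)² = 0.00102
δQ/Q = √(0.0555) = 0.236
Q = 279, so δQ = 0.236 × 279 = 65.7.

65.7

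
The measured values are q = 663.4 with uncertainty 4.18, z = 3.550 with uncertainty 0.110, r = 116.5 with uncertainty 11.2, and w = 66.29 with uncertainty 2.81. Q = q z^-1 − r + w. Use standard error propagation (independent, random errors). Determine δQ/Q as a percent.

Let p = q·z^-1 = 186.9. δp/p = √((1·δq/q)² + (-1·δz/z)²) = √(3.97e-05 + 0.000960) = 0.0316, so δp = 5.91.
Q = p − r + w: δQ = √(δp² + δr² + δw²) = √(34.9 + 125 + 7.90) = 13.0
Q = 136.7, so δQ/Q = 13.0/136.7 = 0.0949.

9.49%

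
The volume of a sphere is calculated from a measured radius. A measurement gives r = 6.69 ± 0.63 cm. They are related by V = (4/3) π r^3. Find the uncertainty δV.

354 cm^3

Since V is a product/quotient, work with relative uncertainties:
  (3·δr/r)² = (3×0.0942)² = 0.0798
δV/V = √(0.0798) = 0.283
V = 1250 cm^3, so δV = 0.283 × 1250 = 354 cm^3.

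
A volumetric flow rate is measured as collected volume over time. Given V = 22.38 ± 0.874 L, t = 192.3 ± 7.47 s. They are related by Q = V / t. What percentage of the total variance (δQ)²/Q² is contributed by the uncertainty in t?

49.7%

(δQ/Q)² = (1·δV/V)² + (-1·δt/t)²
  V term: (1×0.0391)² = 0.00153
  t term: (-1×0.0388)² = 0.00151
Total = 0.00303. Share from t = 0.00151/0.00303 = 0.497.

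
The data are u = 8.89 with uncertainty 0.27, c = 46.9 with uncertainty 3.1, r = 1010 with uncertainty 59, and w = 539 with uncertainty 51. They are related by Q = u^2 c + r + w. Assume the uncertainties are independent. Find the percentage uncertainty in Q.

6.50%

Let p = u^2·c = 3710. δp/p = √((2·δu/u)² + (1·δc/c)²) = √(0.00369 + 0.00437) = 0.0898, so δp = 333.
Q = p + r + w: δQ = √(δp² + δr² + δw²) = √(1.11e+05 + 3480 + 2600) = 342
Q = 5260, so δQ/Q = 342/5260 = 0.0650.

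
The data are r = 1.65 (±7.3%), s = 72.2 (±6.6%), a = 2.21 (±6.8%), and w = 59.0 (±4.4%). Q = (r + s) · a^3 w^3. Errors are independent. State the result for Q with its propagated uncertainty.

Let u = r + s = 73.9. δu = √(δr² + δs²) = √(0.0145 + 22.7) = 4.77, so δu/u = 0.0645.
Q is then a monomial in u, a, w:
δQ/Q = √((δu/u)² + (3·δa/a)² + (3·δw/w)²) = √(0.00417 + 0.0416 + 0.0174) = 0.251
Q = 1.64e+08, so δQ = 0.251 × 1.64e+08 = 4.12e+07.

(1.64 ± 0.412) × 10^8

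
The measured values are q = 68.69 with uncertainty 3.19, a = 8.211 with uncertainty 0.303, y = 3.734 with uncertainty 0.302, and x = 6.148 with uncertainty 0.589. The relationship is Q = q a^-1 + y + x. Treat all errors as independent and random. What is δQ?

0.827

Let p = q·a^-1 = 8.366. δp/p = √((1·δq/q)² + (-1·δa/a)²) = √(0.00216 + 0.00136) = 0.0593, so δp = 0.496.
Q = p + y + x: δQ = √(δp² + δy² + δx²) = √(0.246 + 0.0912 + 0.347) = 0.827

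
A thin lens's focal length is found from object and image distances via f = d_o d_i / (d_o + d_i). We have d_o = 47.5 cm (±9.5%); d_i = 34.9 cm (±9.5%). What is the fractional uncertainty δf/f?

∂f/∂d_o = (d_i/(d_o+d_i))² = 0.179;  ∂f/∂d_i = (d_o/(d_o+d_i))² = 0.332
δf = √((∂f/∂d_o · δd_o)² + (∂f/∂d_i · δd_i)²) = √(0.655 + 1.21) = 1.37 cm
f = 20.1 cm, so δf/f = 1.37/20.1 = 0.0680.

0.0680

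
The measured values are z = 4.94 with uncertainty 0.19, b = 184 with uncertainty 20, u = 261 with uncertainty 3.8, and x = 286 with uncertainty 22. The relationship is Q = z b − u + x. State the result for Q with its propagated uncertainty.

934 ± 107

Let p = z·b = 909. δp/p = √((1·δz/z)² + (1·δb/b)²) = √(0.00148 + 0.0118) = 0.115, so δp = 105.
Q = p − u + x: δQ = √(δp² + δu² + δx²) = √(11000 + 14.4 + 484) = 107
Q = 934.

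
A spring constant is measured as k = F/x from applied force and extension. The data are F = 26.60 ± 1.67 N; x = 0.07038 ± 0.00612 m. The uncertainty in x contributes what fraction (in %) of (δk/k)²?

65.7%

(δk/k)² = (1·δF/F)² + (-1·δx/x)²
  F term: (1×0.0628)² = 0.00394
  x term: (-1×0.0870)² = 0.00756
Total = 0.0115. Share from x = 0.00756/0.0115 = 0.657.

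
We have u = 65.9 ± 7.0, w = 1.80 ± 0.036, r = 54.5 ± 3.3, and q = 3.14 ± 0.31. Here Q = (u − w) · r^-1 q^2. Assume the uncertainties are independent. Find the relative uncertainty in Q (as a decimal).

0.234

Let h = u − w = 64.1. δh = √(δu² + δw²) = √(49.0 + 0.00130) = 7.00, so δh/h = 0.109.
Q is then a monomial in h, r, q:
δQ/Q = √((δh/h)² + (-1·δr/r)² + (2·δq/q)²) = √(0.0119 + 0.00367 + 0.0390) = 0.234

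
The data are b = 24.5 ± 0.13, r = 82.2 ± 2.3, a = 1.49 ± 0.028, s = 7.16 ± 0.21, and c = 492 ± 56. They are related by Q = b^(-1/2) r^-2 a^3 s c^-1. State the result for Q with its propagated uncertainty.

(1.44 ± 0.204) × 10^-6

Each factor contributes (exponent × relative error)² to (δQ/Q)²:
  (−½·δb/b)² = (-0.5×0.00531)² = 7.04e-06;  (-2·δr/r)² = (-2×0.0280)² = 0.00313;  (3·δa/a)² = (3×0.0188)² = 0.00318;  (1·δs/s)² = (1×0.0293)² = 0.000860;  (-1·δc/c)² = (-1×0.114)² = 0.0130
δQ/Q = √(0.0201) = 0.142
Q = 1.44e-06, so δQ = 0.142 × 1.44e-06 = 2.04e-07.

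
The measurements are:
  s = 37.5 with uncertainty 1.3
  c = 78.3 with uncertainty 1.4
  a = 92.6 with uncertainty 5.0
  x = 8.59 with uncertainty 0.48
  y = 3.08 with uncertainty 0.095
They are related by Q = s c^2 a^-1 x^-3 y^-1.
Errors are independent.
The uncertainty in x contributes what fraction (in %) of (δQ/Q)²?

(δQ/Q)² = (1·δs/s)² + (2·δc/c)² + (-1·δa/a)² + (-3·δx/x)² + (-1·δy/y)²
  s term: (1×0.0347)² = 0.00120
  c term: (2×0.0179)² = 0.00128
  a term: (-1×0.0540)² = 0.00292
  x term: (-3×0.0559)² = 0.0281
  y term: (-1×0.0308)² = 0.000951
Total = 0.0344. Share from x = 0.0281/0.0344 = 0.816.

81.6%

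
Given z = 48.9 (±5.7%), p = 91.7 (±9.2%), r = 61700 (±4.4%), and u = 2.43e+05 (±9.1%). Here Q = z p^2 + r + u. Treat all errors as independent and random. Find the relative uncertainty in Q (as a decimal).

Let w = z·p^2 = 4.11e+05. δw/w = √((1·δz/z)² + (2·δp/p)²) = √(0.00325 + 0.0339) = 0.193, so δw = 79200.
Q = w + r + u: δQ = √(δw² + δr² + δu²) = √(6.27e+09 + 7.37e+06 + 4.89e+08) = 82300
Q = 7.16e+05, so δQ/Q = 82300/7.16e+05 = 0.115.

0.115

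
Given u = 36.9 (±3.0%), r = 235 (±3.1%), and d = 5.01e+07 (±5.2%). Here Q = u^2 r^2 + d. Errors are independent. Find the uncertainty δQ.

Let p = u^2·r^2 = 7.52e+07. δp/p = √((2·δu/u)² + (2·δr/r)²) = √(0.00360 + 0.00384) = 0.0863, so δp = 6.49e+06.
Q = p + d: δQ = √(δp² + δd²) = √(4.21e+13 + 6.79e+12) = 6.99e+06

6.99e+06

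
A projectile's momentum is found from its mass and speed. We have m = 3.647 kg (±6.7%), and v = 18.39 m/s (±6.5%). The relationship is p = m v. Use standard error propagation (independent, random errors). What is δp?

Relative error in a monomial: (δp/p)² = Σ (nᵢ · δxᵢ/xᵢ)².
  (1·δm/m)² = (1×0.0670)² = 0.00449;  (1·δv/v)² = (1×0.0650)² = 0.00423
δp/p = √(0.00871) = 0.0933
p = 67.07 kg·m/s, so δp = 0.0933 × 67.07 = 6.26 kg·m/s.

6.26 kg·m/s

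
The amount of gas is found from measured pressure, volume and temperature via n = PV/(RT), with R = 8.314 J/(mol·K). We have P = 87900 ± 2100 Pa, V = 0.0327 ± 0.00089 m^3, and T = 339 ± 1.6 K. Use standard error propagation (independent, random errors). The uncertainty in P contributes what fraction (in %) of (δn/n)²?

(δn/n)² = (1·δP/P)² + (1·δV/V)² + (-1·δT/T)²
  P term: (1×0.0239)² = 0.000571
  V term: (1×0.0272)² = 0.000741
  T term: (-1×0.00472)² = 2.23e-05
Total = 0.00133. Share from P = 0.000571/0.00133 = 0.428.

42.8%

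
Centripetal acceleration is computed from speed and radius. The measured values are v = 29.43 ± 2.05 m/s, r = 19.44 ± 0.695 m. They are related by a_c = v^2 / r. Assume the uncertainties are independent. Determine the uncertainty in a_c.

6.41 m/s^2

For a monomial a_c ∝ v^2, r^-1, fractional errors add in quadrature:
  (2·δv/v)² = (2×0.0697)² = 0.0194;  (-1·δr/r)² = (-1×0.0358)² = 0.00128
δa_c/a_c = √(0.0207) = 0.144
a_c = 44.55 m/s^2, so δa_c = 0.144 × 44.55 = 6.41 m/s^2.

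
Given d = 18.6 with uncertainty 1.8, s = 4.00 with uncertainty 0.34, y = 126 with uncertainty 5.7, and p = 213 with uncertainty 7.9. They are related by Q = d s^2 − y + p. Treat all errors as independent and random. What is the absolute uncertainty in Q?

59.0

Let w = d·s^2 = 298. δw/w = √((1·δd/d)² + (2·δs/s)²) = √(0.00937 + 0.0289) = 0.196, so δw = 58.2.
Q = w − y + p: δQ = √(δw² + δy² + δp²) = √(3390 + 32.5 + 62.4) = 59.0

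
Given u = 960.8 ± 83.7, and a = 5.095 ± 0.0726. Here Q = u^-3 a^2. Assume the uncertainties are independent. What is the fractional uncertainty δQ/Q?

0.263

Q is a product of powers, so relative uncertainties combine in quadrature:
  (-3·δu/u)² = (-3×0.0871)² = 0.0683;  (2·δa/a)² = (2×0.0142)² = 0.000812
δQ/Q = √(0.0691) = 0.263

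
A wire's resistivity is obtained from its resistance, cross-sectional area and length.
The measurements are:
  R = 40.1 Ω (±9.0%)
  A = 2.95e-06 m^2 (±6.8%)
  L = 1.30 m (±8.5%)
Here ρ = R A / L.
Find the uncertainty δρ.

ρ is a product of powers, so relative uncertainties combine in quadrature:
  (1·δR/R)² = (1×0.0900)² = 0.00810;  (1·δA/A)² = (1×0.0680)² = 0.00462;  (-1·δL/L)² = (-1×0.0850)² = 0.00723
δρ/ρ = √(0.0199) = 0.141
ρ = 9.1e-05 Ω·m, so δρ = 0.141 × 9.1e-05 = 1.29e-05 Ω·m.

1.29e-05 Ω·m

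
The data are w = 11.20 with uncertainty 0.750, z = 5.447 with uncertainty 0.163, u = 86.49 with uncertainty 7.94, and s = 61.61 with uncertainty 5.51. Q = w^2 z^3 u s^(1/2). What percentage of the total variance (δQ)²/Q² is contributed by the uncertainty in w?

49.2%

(δQ/Q)² = (2·δw/w)² + (3·δz/z)² + (1·δu/u)² + (½·δs/s)²
  w term: (2×0.0670)² = 0.0179
  z term: (3×0.0299)² = 0.00806
  u term: (1×0.0918)² = 0.00843
  s term: (0.5×0.0894)² = 0.00200
Total = 0.0364. Share from w = 0.0179/0.0364 = 0.492.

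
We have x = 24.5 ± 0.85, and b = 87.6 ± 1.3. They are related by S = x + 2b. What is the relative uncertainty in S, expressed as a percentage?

For a sum/difference, combine absolute errors in quadrature:
  (δx)² = 0.722;  (2·δb)² = 6.76
δS = √(7.48) = 2.74
S = 200, so δS/S = 2.74/200 = 0.0137.

1.37%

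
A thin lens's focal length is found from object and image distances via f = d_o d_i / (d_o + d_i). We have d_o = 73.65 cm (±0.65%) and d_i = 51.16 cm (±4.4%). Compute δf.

0.788 cm

∂f/∂d_o = (d_i/(d_o+d_i))² = 0.168;  ∂f/∂d_i = (d_o/(d_o+d_i))² = 0.348
δf = √((∂f/∂d_o · δd_o)² + (∂f/∂d_i · δd_i)²) = √(0.00647 + 0.614) = 0.788 cm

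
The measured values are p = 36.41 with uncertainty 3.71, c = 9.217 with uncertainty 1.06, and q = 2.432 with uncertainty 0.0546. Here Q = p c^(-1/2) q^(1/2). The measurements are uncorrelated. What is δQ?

Relative error in a monomial: (δQ/Q)² = Σ (nᵢ · δxᵢ/xᵢ)².
  (1·δp/p)² = (1×0.102)² = 0.0104;  (−½·δc/c)² = (-0.5×0.115)² = 0.00331;  (½·δq/q)² = (0.5×0.0225)² = 0.000126
δQ/Q = √(0.0138) = 0.118
Q = 18.70, so δQ = 0.118 × 18.70 = 2.20.

2.20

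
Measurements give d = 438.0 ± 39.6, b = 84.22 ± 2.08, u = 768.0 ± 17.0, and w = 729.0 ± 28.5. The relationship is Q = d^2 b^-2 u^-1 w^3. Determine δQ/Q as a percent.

22.2%

Q is a product of powers, so relative uncertainties combine in quadrature:
  (2·δd/d)² = (2×0.0904)² = 0.0327;  (-2·δb/b)² = (-2×0.0247)² = 0.00244;  (-1·δu/u)² = (-1×0.0221)² = 0.000490;  (3·δw/w)² = (3×0.0391)² = 0.0138
δQ/Q = √(0.0494) = 0.222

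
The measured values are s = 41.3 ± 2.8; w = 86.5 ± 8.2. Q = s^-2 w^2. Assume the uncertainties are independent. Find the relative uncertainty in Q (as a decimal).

0.233

Since Q is a product/quotient, work with relative uncertainties:
  (-2·δs/s)² = (-2×0.0678)² = 0.0184;  (2·δw/w)² = (2×0.0948)² = 0.0359
δQ/Q = √(0.0543) = 0.233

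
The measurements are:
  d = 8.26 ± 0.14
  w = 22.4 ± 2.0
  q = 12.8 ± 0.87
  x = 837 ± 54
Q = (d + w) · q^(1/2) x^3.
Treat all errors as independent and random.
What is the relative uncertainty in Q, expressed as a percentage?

20.7%

Let u = d + w = 30.7. δu = √(δd² + δw²) = √(0.0196 + 4.00) = 2.00, so δu/u = 0.0654.
Q is then a monomial in u, q, x:
δQ/Q = √((δu/u)² + (½·δq/q)² + (3·δx/x)²) = √(0.00428 + 0.00115 + 0.0375) = 0.207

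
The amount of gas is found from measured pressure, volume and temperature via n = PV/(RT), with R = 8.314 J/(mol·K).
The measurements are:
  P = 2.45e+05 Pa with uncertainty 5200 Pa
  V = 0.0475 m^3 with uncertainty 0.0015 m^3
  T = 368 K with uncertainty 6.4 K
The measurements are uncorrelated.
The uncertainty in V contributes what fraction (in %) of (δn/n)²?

57.0%

(δn/n)² = (1·δP/P)² + (1·δV/V)² + (-1·δT/T)²
  P term: (1×0.0212)² = 0.000450
  V term: (1×0.0316)² = 0.000997
  T term: (-1×0.0174)² = 0.000302
Total = 0.00175. Share from V = 0.000997/0.00175 = 0.570.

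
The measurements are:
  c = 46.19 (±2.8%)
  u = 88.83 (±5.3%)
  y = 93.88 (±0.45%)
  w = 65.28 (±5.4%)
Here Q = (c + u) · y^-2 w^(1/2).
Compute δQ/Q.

0.0460

Let h = c + u = 135.0. δh = √(δc² + δu²) = √(1.67 + 22.2) = 4.88, so δh/h = 0.0362.
Q is then a monomial in h, y, w:
δQ/Q = √((δh/h)² + (-2·δy/y)² + (½·δw/w)²) = √(0.00131 + 8.1e-05 + 0.000729) = 0.0460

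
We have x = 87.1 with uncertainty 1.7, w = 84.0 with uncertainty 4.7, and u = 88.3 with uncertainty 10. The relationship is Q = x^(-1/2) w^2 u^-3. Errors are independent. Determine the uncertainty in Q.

Since Q is a product/quotient, work with relative uncertainties:
  (−½·δx/x)² = (-0.5×0.0195)² = 9.52e-05;  (2·δw/w)² = (2×0.0560)² = 0.0125;  (-3·δu/u)² = (-3×0.113)² = 0.115
δQ/Q = √(0.128) = 0.358
Q = 0.00110, so δQ = 0.358 × 0.00110 = 0.000393.

0.000393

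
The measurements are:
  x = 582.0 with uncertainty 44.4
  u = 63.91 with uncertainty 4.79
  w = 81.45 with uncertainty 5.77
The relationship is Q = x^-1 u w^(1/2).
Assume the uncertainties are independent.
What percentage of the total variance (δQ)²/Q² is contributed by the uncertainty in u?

44.3%

(δQ/Q)² = (-1·δx/x)² + (1·δu/u)² + (½·δw/w)²
  x term: (-1×0.0763)² = 0.00582
  u term: (1×0.0749)² = 0.00562
  w term: (0.5×0.0708)² = 0.00125
Total = 0.0127. Share from u = 0.00562/0.0127 = 0.443.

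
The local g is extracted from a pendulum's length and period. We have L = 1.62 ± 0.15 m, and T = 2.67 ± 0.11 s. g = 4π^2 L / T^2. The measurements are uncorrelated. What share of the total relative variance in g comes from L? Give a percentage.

55.8%

(δg/g)² = (1·δL/L)² + (-2·δT/T)²
  L term: (1×0.0926)² = 0.00857
  T term: (-2×0.0412)² = 0.00679
Total = 0.0154. Share from L = 0.00857/0.0154 = 0.558.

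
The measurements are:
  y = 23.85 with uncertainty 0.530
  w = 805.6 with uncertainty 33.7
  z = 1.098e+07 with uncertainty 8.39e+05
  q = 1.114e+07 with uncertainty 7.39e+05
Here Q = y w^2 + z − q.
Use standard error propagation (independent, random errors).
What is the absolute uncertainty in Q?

Let p = y·w^2 = 1.548e+07. δp/p = √((1·δy/y)² + (2·δw/w)²) = √(0.000494 + 0.00700) = 0.0866, so δp = 1.34e+06.
Q = p + z − q: δQ = √(δp² + δz² + δq²) = √(1.8e+12 + 7.04e+11 + 5.46e+11) = 1.75e+06

1.75e+06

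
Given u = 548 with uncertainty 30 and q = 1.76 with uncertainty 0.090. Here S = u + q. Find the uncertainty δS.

30.0

Each term contributes (cᵢ δxᵢ)² to (δS)²:
  (δu)² = 900;  (δq)² = 0.00810
δS = √(900) = 30.0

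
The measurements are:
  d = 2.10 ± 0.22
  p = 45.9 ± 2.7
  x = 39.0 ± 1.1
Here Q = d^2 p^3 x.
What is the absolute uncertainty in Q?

Q is a product of powers, so relative uncertainties combine in quadrature:
  (2·δd/d)² = (2×0.105)² = 0.0439;  (3·δp/p)² = (3×0.0588)² = 0.0311;  (1·δx/x)² = (1×0.0282)² = 0.000796
δQ/Q = √(0.0758) = 0.275
Q = 1.66e+07, so δQ = 0.275 × 1.66e+07 = 4.58e+06.

4.58e+06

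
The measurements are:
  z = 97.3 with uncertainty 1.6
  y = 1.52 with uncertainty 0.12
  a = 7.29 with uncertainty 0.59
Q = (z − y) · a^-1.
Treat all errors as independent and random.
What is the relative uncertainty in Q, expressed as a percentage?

8.26%

Let u = z − y = 95.8. δu = √(δz² + δy²) = √(2.56 + 0.0144) = 1.60, so δu/u = 0.0168.
Q is then a monomial in u, a:
δQ/Q = √((δu/u)² + (-1·δa/a)²) = √(0.000281 + 0.00655) = 0.0826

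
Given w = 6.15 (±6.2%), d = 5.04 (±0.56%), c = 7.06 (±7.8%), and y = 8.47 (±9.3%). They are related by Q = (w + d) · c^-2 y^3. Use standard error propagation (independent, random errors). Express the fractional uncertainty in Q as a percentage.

32.1%

Let u = w + d = 11.2. δu = √(δw² + δd²) = √(0.145 + 0.000797) = 0.382, so δu/u = 0.0342.
Q is then a monomial in u, c, y:
δQ/Q = √((δu/u)² + (-2·δc/c)² + (3·δy/y)²) = √(0.00117 + 0.0243 + 0.0778) = 0.321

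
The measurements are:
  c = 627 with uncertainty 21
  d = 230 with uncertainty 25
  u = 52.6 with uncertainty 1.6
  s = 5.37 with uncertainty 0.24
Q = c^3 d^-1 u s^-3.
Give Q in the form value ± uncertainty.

Q is a product of powers, so relative uncertainties combine in quadrature:
  (3·δc/c)² = (3×0.0335)² = 0.0101;  (-1·δd/d)² = (-1×0.109)² = 0.0118;  (1·δu/u)² = (1×0.0304)² = 0.000925;  (-3·δs/s)² = (-3×0.0447)² = 0.0180
δQ/Q = √(0.0408) = 0.202
Q = 3.64e+05, so δQ = 0.202 × 3.64e+05 = 73500.

(3.64 ± 0.735) × 10^5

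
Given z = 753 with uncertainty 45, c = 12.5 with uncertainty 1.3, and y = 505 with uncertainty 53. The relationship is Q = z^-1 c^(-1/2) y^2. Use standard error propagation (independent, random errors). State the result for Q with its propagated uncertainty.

95.8 ± 21.5

Q is a product of powers, so relative uncertainties combine in quadrature:
  (-1·δz/z)² = (-1×0.0598)² = 0.00357;  (−½·δc/c)² = (-0.5×0.104)² = 0.00270;  (2·δy/y)² = (2×0.105)² = 0.0441
δQ/Q = √(0.0503) = 0.224
Q = 95.8, so δQ = 0.224 × 95.8 = 21.5.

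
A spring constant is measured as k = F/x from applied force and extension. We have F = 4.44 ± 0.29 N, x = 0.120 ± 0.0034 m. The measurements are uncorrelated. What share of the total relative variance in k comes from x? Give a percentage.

(δk/k)² = (1·δF/F)² + (-1·δx/x)²
  F term: (1×0.0653)² = 0.00427
  x term: (-1×0.0283)² = 0.000803
Total = 0.00507. Share from x = 0.000803/0.00507 = 0.158.

15.8%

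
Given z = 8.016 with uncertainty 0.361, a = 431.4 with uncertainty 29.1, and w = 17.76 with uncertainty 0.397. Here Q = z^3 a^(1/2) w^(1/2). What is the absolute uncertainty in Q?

6300

Q is a product of powers, so relative uncertainties combine in quadrature:
  (3·δz/z)² = (3×0.0450)² = 0.0183;  (½·δa/a)² = (0.5×0.0675)² = 0.00114;  (½·δw/w)² = (0.5×0.0224)² = 0.000125
δQ/Q = √(0.0195) = 0.140
Q = 45090, so δQ = 0.140 × 45090 = 6300.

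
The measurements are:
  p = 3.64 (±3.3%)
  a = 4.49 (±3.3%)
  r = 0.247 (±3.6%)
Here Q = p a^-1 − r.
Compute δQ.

Let w = p·a^-1 = 0.811. δw/w = √((1·δp/p)² + (-1·δa/a)²) = √(0.00109 + 0.00109) = 0.0467, so δw = 0.0378.
Q = w − r: δQ = √(δw² + δr²) = √(0.00143 + 7.91e-05) = 0.0389

0.0389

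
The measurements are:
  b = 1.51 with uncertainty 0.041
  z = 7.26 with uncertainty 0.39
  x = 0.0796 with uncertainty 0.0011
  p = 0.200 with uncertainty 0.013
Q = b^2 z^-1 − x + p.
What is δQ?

0.0273

Let w = b^2·z^-1 = 0.314. δw/w = √((2·δb/b)² + (-1·δz/z)²) = √(0.00295 + 0.00289) = 0.0764, so δw = 0.0240.
Q = w − x + p: δQ = √(δw² + δx² + δp²) = √(0.000576 + 1.21e-06 + 0.000169) = 0.0273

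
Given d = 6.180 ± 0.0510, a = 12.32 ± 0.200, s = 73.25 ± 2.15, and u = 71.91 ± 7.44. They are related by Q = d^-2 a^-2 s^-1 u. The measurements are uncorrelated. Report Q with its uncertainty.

Since Q is a product/quotient, work with relative uncertainties:
  (-2·δd/d)² = (-2×0.00825)² = 0.000272;  (-2·δa/a)² = (-2×0.0162)² = 0.00105;  (-1·δs/s)² = (-1×0.0294)² = 0.000862;  (1·δu/u)² = (1×0.103)² = 0.0107
δQ/Q = √(0.0129) = 0.114
Q = 0.0001693, so δQ = 0.114 × 0.0001693 = 1.92e-05.

(1.693 ± 0.192) × 10^-4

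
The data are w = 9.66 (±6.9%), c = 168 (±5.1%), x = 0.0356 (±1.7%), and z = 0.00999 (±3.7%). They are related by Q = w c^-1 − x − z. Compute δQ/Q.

0.418

Let p = w·c^-1 = 0.0575. δp/p = √((1·δw/w)² + (-1·δc/c)²) = √(0.00476 + 0.00260) = 0.0858, so δp = 0.00493.
Q = p − x − z: δQ = √(δp² + δx² + δz²) = √(2.43e-05 + 3.66e-07 + 1.37e-07) = 0.00498
Q = 0.0119, so δQ/Q = 0.00498/0.0119 = 0.418.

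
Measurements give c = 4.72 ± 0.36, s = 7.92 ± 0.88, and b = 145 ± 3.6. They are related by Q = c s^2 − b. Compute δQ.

69.7

Let p = c·s^2 = 296. δp/p = √((1·δc/c)² + (2·δs/s)²) = √(0.00582 + 0.0494) = 0.235, so δp = 69.6.
Q = p − b: δQ = √(δp² + δb²) = √(4840 + 13.0) = 69.7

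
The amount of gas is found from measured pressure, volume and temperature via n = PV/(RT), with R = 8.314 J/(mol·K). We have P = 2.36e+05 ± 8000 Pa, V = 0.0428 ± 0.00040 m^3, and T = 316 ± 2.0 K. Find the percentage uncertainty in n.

Products/powers → add relative errors in quadrature, weighted by exponent:
  (1·δP/P)² = (1×0.0339)² = 0.00115;  (1·δV/V)² = (1×0.00935)² = 8.73e-05;  (-1·δT/T)² = (-1×0.00633)² = 4.01e-05
δn/n = √(0.00128) = 0.0357

3.57%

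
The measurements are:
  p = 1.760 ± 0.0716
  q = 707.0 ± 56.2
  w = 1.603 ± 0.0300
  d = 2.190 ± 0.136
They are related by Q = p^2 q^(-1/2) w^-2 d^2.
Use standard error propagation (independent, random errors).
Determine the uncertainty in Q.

Each factor contributes (exponent × relative error)² to (δQ/Q)²:
  (2·δp/p)² = (2×0.0407)² = 0.00662;  (−½·δq/q)² = (-0.5×0.0795)² = 0.00158;  (-2·δw/w)² = (-2×0.0187)² = 0.00140;  (2·δd/d)² = (2×0.0621)² = 0.0154
δQ/Q = √(0.0250) = 0.158
Q = 0.2174, so δQ = 0.158 × 0.2174 = 0.0344.

0.0344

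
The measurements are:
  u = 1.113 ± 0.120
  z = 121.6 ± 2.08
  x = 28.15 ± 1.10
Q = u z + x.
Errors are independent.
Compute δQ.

14.8

Let p = u·z = 135.3. δp/p = √((1·δu/u)² + (1·δz/z)²) = √(0.0116 + 0.000293) = 0.109, so δp = 14.8.
Q = p + x: δQ = √(δp² + δx²) = √(218 + 1.21) = 14.8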